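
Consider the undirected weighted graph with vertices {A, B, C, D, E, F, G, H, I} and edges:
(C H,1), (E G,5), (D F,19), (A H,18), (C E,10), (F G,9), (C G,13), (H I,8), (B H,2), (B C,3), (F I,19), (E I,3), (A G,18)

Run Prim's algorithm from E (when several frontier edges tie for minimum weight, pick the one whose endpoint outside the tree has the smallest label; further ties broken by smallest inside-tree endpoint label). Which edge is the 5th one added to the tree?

Prim, starting at E.
Step 1: cheapest edge leaving the tree is E I (3); add I.
Step 2: cheapest edge leaving the tree is E G (5); add G.
Step 3: cheapest edge leaving the tree is H I (8); add H.
Step 4: cheapest edge leaving the tree is C H (1); add C.
Step 5: cheapest edge leaving the tree is B H (2); add B.
Step 6: cheapest edge leaving the tree is F G (9); add F.
Step 7: cheapest edge leaving the tree is A G (18); add A.
Step 8: cheapest edge leaving the tree is D F (19); add D.
The 5th edge added is B H.

B-H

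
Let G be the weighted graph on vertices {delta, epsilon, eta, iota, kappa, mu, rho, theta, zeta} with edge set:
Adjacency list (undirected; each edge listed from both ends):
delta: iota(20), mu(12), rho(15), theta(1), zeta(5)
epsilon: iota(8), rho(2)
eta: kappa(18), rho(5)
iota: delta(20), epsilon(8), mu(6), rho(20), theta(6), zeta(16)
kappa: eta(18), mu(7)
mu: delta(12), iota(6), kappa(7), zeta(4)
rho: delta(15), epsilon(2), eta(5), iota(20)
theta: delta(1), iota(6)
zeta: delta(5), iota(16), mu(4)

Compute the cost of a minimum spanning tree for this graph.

Prim's algorithm from kappa:
Step 1: cheapest edge leaving the tree is kappa—mu (7); add mu.
Step 2: cheapest edge leaving the tree is mu—zeta (4); add zeta.
Step 3: cheapest edge leaving the tree is delta—zeta (5); add delta.
Step 4: cheapest edge leaving the tree is delta—theta (1); add theta.
Step 5: cheapest edge leaving the tree is iota—mu (6); add iota.
Step 6: cheapest edge leaving the tree is epsilon—iota (8); add epsilon.
Step 7: cheapest edge leaving the tree is epsilon—rho (2); add rho.
Step 8: cheapest edge leaving the tree is eta—rho (5); add eta.
MST edges: kappa—mu, mu—zeta, delta—zeta, delta—theta, iota—mu, epsilon—iota, epsilon—rho, eta—rho; total weight 7+4+5+1+6+8+2+5 = 38.

38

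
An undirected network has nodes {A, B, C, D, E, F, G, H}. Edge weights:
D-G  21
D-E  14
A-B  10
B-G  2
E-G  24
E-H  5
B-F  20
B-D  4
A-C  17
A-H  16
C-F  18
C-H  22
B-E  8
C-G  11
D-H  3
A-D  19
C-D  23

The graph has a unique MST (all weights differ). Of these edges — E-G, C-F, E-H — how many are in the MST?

Kruskal: consider edges lightest-first.
B-G (2): add — endpoints in different components.
D-H (3): add — endpoints in different components.
B-D (4): add — endpoints in different components.
E-H (5): add — endpoints in different components.
B-E (8): skip — B and E already connected.
A-B (10): add — endpoints in different components.
C-G (11): add — endpoints in different components.
D-E (14): skip — D and E already connected.
A-H (16): skip — A and H already connected.
A-C (17): skip — A and C already connected.
C-F (18): add — endpoints in different components.
MST edge set: {B-G, D-H, B-D, E-H, A-B, C-G, C-F}.
Of the listed edges, {C-F, E-H} are in the MST → 2.

2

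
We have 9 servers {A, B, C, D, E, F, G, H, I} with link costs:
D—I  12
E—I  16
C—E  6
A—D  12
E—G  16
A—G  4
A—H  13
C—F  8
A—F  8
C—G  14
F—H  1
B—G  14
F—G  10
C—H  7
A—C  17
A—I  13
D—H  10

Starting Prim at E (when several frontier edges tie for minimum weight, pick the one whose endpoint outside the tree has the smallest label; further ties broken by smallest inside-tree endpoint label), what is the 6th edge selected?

D-H

Prim, starting at E.
Step 1: cheapest edge leaving the tree is C—E (6); add C.
Step 2: cheapest edge leaving the tree is C—H (7); add H.
Step 3: cheapest edge leaving the tree is F—H (1); add F.
Step 4: cheapest edge leaving the tree is A—F (8); add A.
Step 5: cheapest edge leaving the tree is A—G (4); add G.
Step 6: cheapest edge leaving the tree is D—H (10); add D.
Step 7: cheapest edge leaving the tree is D—I (12); add I.
Step 8: cheapest edge leaving the tree is B—G (14); add B.
The 6th edge added is D—H.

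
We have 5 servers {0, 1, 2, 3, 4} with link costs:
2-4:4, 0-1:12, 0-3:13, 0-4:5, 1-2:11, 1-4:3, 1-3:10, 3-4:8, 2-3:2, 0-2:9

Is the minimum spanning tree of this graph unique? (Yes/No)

Yes

Kruskal's algorithm — process edges by increasing weight (ties by edge label):
2-3 (2): add — endpoints in different components.
1-4 (3): add — endpoints in different components.
2-4 (4): add — endpoints in different components.
0-4 (5): add — endpoints in different components.
Every non-tree edge has weight strictly greater than the heaviest edge on the tree path between its endpoints, so the MST is unique.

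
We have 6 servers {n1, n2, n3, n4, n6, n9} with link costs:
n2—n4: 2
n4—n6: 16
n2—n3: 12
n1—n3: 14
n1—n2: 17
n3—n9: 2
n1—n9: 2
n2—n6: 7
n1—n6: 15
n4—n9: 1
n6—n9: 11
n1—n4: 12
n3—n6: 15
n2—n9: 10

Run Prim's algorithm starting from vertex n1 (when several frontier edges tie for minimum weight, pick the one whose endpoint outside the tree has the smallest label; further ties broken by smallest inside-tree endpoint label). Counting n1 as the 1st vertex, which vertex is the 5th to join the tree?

n3

Prim's algorithm from n1:
Step 1: frontier [n1—n9 2, n1—n4 12, n1—n3 14, n1—n6 15, n1—n2 17] → take n1—n9 (2); add n9.
Step 2: frontier [n1—n4 12, n1—n3 14, n1—n6 15, n1—n2 17, n4—n9 1, n3—n9 2, n2—n9 10, n6—n9 11] → take n4—n9 (1); add n4.
Step 3: frontier [n1—n3 14, n1—n6 15, n1—n2 17, n2—n4 2, n4—n6 16, n3—n9 2, n2—n9 10, n6—n9 11] → take n2—n4 (2); add n2.
Step 4: frontier [n1—n3 14, n1—n6 15, n2—n6 7, n2—n3 12, n4—n6 16, n3—n9 2, n6—n9 11] → take n3—n9 (2); add n3.
Step 5: frontier [n1—n6 15, n2—n6 7, n3—n6 15, n4—n6 16, n6—n9 11] → take n2—n6 (7); add n6.
Vertex order: n1, n9, n4, n2, n3, n6. The 5th vertex is n3.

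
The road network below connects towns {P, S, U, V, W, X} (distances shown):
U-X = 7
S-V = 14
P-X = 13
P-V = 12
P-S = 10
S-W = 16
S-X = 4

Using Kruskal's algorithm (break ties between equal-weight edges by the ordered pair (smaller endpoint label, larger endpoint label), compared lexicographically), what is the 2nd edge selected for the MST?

U-X

Sort edges by weight, then run Kruskal:
S-X (4): add. Components now {S,X} {U} {P} {V} {W}
U-X (7): add. Components now {S,U,X} {P} {V} {W}
P-S (10): add. Components now {P,S,U,X} {V} {W}
P-V (12): add. Components now {P,S,U,V,X} {W}
P-X (13): skip — X and P already connected.
S-V (14): skip — S and V already connected.
S-W (16): add. Components now {P,S,U,V,W,X}
The 2nd edge added is U-X.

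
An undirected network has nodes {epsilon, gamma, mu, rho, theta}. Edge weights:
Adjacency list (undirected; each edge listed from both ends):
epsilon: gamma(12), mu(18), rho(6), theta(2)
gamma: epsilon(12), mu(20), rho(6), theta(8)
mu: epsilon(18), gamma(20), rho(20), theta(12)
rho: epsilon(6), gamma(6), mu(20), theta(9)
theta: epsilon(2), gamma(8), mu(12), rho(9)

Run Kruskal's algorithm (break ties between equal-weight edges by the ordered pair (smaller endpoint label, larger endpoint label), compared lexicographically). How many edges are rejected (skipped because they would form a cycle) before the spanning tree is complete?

3

Sort edges by weight, then run Kruskal:
epsilon-theta (2): add — endpoints in different components.
epsilon-rho (6): add — endpoints in different components.
gamma-rho (6): add — endpoints in different components.
gamma-theta (8): skip — gamma and theta already connected.
rho-theta (9): skip — rho and theta already connected.
epsilon-gamma (12): skip — gamma and epsilon already connected.
mu-theta (12): add — endpoints in different components.
Edges rejected before the tree was complete: 3.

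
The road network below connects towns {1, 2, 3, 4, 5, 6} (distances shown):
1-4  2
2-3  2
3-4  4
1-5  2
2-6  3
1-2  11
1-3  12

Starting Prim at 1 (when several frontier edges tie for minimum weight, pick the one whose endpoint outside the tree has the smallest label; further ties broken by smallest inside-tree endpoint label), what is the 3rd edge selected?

3-4

Prim, starting at 1.
Step 1: cheapest edge leaving the tree is 1-4 (2); add 4.
Step 2: cheapest edge leaving the tree is 1-5 (2); add 5.
Step 3: cheapest edge leaving the tree is 3-4 (4); add 3.
Step 4: cheapest edge leaving the tree is 2-3 (2); add 2.
Step 5: cheapest edge leaving the tree is 2-6 (3); add 6.
The 3rd edge added is 3-4.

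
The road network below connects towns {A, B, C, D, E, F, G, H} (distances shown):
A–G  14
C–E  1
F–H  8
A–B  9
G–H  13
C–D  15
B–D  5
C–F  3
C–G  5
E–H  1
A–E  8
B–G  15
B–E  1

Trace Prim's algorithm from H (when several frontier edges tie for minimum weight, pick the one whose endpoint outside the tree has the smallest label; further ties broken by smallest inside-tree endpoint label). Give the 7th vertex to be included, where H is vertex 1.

Prim's algorithm from H:
Step 1: frontier [E–H 1, F–H 8, G–H 13] → take E–H (1); add E.
Step 2: frontier [B–E 1, C–E 1, A–E 8, F–H 8, G–H 13] → take B–E (1); add B.
Step 3: frontier [B–D 5, A–B 9, B–G 15, C–E 1, A–E 8, F–H 8, G–H 13] → take C–E (1); add C.
Step 4: frontier [B–D 5, A–B 9, B–G 15, C–F 3, C–G 5, C–D 15, A–E 8, F–H 8, G–H 13] → take C–F (3); add F.
Step 5: frontier [B–D 5, A–B 9, B–G 15, C–G 5, C–D 15, A–E 8, G–H 13] → take B–D (5); add D.
Step 6: frontier [A–B 9, B–G 15, C–G 5, A–E 8, G–H 13] → take C–G (5); add G.
Step 7: frontier [A–B 9, A–E 8, A–G 14] → take A–E (8); add A.
Vertex order: H, E, B, C, F, D, G, A. The 7th vertex is G.

G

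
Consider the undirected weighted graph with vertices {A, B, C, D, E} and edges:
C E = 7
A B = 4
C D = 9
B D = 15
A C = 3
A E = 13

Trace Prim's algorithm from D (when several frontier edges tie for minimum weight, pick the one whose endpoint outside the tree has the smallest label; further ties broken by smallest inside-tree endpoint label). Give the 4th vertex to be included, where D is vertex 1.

B

Grow the tree from D using Prim:
Step 1: cheapest edge leaving the tree is C D (9); add C.
Step 2: cheapest edge leaving the tree is A C (3); add A.
Step 3: cheapest edge leaving the tree is A B (4); add B.
Step 4: cheapest edge leaving the tree is C E (7); add E.
Vertex order: D, C, A, B, E. The 4th vertex is B.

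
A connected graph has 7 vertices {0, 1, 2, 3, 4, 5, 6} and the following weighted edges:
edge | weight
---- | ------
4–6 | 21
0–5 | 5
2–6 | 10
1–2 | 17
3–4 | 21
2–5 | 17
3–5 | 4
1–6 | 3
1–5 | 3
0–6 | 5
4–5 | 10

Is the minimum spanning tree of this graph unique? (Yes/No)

No

Sort edges by weight, then run Kruskal:
1–5 (3): add. Components now {0} {1,5} {2} {3} {4} {6}
1–6 (3): add. Components now {0} {1,5,6} {2} {3} {4}
3–5 (4): add. Components now {0} {1,3,5,6} {2} {4}
0–5 (5): add. Components now {0,1,3,5,6} {2} {4}
0–6 (5): skip — 0 and 6 already connected.
2–6 (10): add. Components now {0,1,2,3,5,6} {4}
4–5 (10): add. Components now {0,1,2,3,4,5,6}
Non-tree edge 0–6 has weight 5, equal to the heaviest edge on its tree cycle — swapping gives another MST of the same weight. Not unique.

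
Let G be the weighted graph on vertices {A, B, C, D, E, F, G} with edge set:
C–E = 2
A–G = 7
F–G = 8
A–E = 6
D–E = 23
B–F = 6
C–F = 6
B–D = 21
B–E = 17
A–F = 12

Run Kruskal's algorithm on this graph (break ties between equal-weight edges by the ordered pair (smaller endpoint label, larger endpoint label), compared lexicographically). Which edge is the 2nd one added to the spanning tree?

A-E

Kruskal: consider edges lightest-first.
C–E (2): add. Components now {A} {B} {C,E} {D} {F} {G}
A–E (6): add. Components now {A,C,E} {B} {D} {F} {G}
B–F (6): add. Components now {A,C,E} {B,F} {D} {G}
C–F (6): add. Components now {A,B,C,E,F} {D} {G}
A–G (7): add. Components now {A,B,C,E,F,G} {D}
F–G (8): skip — F and G already connected.
A–F (12): skip — A and F already connected.
B–E (17): skip — B and E already connected.
B–D (21): add. Components now {A,B,C,D,E,F,G}
The 2nd edge added is A–E.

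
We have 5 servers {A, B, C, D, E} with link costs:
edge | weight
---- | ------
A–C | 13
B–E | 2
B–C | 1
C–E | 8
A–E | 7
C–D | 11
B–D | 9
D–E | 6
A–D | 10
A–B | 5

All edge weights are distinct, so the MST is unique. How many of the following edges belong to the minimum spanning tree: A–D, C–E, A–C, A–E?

Kruskal: consider edges lightest-first.
B–C (1): add — endpoints in different components.
B–E (2): add — endpoints in different components.
A–B (5): add — endpoints in different components.
D–E (6): add — endpoints in different components.
MST edge set: {B–C, B–E, A–B, D–E}.
Of the listed edges, {} are in the MST → 0.

0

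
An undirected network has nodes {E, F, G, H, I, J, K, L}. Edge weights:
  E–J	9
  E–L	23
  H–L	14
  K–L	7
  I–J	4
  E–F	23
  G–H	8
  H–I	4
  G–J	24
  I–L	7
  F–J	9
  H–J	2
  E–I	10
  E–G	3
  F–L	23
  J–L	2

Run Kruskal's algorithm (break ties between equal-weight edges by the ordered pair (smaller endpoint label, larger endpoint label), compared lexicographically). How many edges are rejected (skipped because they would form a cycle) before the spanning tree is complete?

3

Kruskal's algorithm — process edges by increasing weight (ties by edge label):
H–J (2): add — endpoints in different components.
J–L (2): add — endpoints in different components.
E–G (3): add — endpoints in different components.
H–I (4): add — endpoints in different components.
I–J (4): skip — I and J already connected.
I–L (7): skip — I and L already connected.
K–L (7): add — endpoints in different components.
G–H (8): add — endpoints in different components.
E–J (9): skip — E and J already connected.
F–J (9): add — endpoints in different components.
Edges rejected before the tree was complete: 3.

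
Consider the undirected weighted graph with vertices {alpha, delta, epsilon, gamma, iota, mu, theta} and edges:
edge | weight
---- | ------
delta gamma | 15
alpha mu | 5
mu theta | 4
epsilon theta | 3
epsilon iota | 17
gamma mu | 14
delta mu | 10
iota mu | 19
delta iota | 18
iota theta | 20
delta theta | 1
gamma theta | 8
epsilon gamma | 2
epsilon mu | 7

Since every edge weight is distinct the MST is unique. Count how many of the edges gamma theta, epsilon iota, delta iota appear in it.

1

Kruskal's algorithm — process edges by increasing weight (ties by edge label):
delta theta (1): add — endpoints in different components.
epsilon gamma (2): add — endpoints in different components.
epsilon theta (3): add — endpoints in different components.
mu theta (4): add — endpoints in different components.
alpha mu (5): add — endpoints in different components.
epsilon mu (7): skip — epsilon and mu already connected.
gamma theta (8): skip — gamma and theta already connected.
delta mu (10): skip — mu and delta already connected.
gamma mu (14): skip — gamma and mu already connected.
delta gamma (15): skip — gamma and delta already connected.
epsilon iota (17): add — endpoints in different components.
MST edge set: {delta theta, epsilon gamma, epsilon theta, mu theta, alpha mu, epsilon iota}.
Of the listed edges, {epsilon iota} are in the MST → 1.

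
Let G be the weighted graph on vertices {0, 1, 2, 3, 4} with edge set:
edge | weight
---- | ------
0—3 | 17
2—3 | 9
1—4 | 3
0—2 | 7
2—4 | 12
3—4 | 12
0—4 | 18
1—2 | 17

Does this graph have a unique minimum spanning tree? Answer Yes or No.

No

Sort edges by weight, then run Kruskal:
1—4 (3): add. Components now {0} {1,4} {2} {3}
0—2 (7): add. Components now {0,2} {1,4} {3}
2—3 (9): add. Components now {0,2,3} {1,4}
2—4 (12): add. Components now {0,1,2,3,4}
Non-tree edge 3—4 has weight 12, equal to the heaviest edge on its tree cycle — swapping gives another MST of the same weight. Not unique.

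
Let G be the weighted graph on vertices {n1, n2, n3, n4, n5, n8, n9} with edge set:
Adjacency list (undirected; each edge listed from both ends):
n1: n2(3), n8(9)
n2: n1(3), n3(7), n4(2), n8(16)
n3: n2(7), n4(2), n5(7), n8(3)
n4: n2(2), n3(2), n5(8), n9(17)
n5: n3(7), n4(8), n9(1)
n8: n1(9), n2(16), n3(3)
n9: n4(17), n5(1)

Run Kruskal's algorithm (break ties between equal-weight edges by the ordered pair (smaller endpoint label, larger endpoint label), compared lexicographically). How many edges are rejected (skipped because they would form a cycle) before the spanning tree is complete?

1

Kruskal: consider edges lightest-first.
n5–n9 (1): add. Components now {n4} {n3} {n8} {n5,n9} {n1} {n2}
n2–n4 (2): add. Components now {n2,n4} {n3} {n8} {n5,n9} {n1}
n3–n4 (2): add. Components now {n2,n3,n4} {n8} {n5,n9} {n1}
n1–n2 (3): add. Components now {n1,n2,n3,n4} {n8} {n5,n9}
n3–n8 (3): add. Components now {n1,n2,n3,n4,n8} {n5,n9}
n2–n3 (7): skip — n3 and n2 already connected.
n3–n5 (7): add. Components now {n1,n2,n3,n4,n5,n8,n9}
Edges rejected before the tree was complete: 1.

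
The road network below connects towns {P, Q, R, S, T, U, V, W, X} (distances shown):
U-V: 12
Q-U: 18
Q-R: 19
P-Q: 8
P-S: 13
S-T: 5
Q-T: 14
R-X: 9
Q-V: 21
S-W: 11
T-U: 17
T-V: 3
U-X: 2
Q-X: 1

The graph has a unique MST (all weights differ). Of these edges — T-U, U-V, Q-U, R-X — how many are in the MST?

2

Sort edges by weight, then run Kruskal:
Q-X (1): add — endpoints in different components.
U-X (2): add — endpoints in different components.
T-V (3): add — endpoints in different components.
S-T (5): add — endpoints in different components.
P-Q (8): add — endpoints in different components.
R-X (9): add — endpoints in different components.
S-W (11): add — endpoints in different components.
U-V (12): add — endpoints in different components.
MST edge set: {Q-X, U-X, T-V, S-T, P-Q, R-X, S-W, U-V}.
Of the listed edges, {U-V, R-X} are in the MST → 2.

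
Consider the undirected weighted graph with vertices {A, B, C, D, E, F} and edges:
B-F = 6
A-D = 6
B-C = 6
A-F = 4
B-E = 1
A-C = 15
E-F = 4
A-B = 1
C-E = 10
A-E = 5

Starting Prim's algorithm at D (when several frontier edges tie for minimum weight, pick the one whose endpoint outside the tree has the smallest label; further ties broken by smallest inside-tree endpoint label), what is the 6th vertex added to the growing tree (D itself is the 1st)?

C

Grow the tree from D using Prim:
Step 1: cheapest edge leaving the tree is A-D (6); add A.
Step 2: cheapest edge leaving the tree is A-B (1); add B.
Step 3: cheapest edge leaving the tree is B-E (1); add E.
Step 4: cheapest edge leaving the tree is A-F (4); add F.
Step 5: cheapest edge leaving the tree is B-C (6); add C.
Vertex order: D, A, B, E, F, C. The 6th vertex is C.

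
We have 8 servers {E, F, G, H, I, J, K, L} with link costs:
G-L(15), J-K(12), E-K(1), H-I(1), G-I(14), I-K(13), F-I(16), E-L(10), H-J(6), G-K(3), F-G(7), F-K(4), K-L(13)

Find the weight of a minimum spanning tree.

Kruskal: consider edges lightest-first.
E-K (1): add — endpoints in different components.
H-I (1): add — endpoints in different components.
G-K (3): add — endpoints in different components.
F-K (4): add — endpoints in different components.
H-J (6): add — endpoints in different components.
F-G (7): skip — F and G already connected.
E-L (10): add — endpoints in different components.
J-K (12): add — endpoints in different components.
MST edges: E-K, H-I, G-K, F-K, H-J, E-L, J-K; total weight 1+1+3+4+6+10+12 = 37.

37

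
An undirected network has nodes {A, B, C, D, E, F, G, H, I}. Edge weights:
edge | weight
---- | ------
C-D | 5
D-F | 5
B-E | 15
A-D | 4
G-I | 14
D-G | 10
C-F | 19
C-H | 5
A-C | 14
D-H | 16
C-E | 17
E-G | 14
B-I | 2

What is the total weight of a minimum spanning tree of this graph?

59

Prim's algorithm from B:
Step 1: frontier [B-I 2, B-E 15] → take B-I (2); add I.
Step 2: frontier [B-E 15, G-I 14] → take G-I (14); add G.
Step 3: frontier [B-E 15, D-G 10, E-G 14] → take D-G (10); add D.
Step 4: frontier [B-E 15, A-D 4, C-D 5, D-F 5, D-H 16, E-G 14] → take A-D (4); add A.
Step 5: frontier [A-C 14, B-E 15, C-D 5, D-F 5, D-H 16, E-G 14] → take C-D (5); add C.
Step 6: frontier [B-E 15, C-H 5, C-E 17, C-F 19, D-F 5, D-H 16, E-G 14] → take D-F (5); add F.
Step 7: frontier [B-E 15, C-H 5, C-E 17, D-H 16, E-G 14] → take C-H (5); add H.
Step 8: frontier [B-E 15, C-E 17, E-G 14] → take E-G (14); add E.
MST edges: B-I, G-I, D-G, A-D, C-D, D-F, C-H, E-G; total weight 2+14+10+4+5+5+5+14 = 59.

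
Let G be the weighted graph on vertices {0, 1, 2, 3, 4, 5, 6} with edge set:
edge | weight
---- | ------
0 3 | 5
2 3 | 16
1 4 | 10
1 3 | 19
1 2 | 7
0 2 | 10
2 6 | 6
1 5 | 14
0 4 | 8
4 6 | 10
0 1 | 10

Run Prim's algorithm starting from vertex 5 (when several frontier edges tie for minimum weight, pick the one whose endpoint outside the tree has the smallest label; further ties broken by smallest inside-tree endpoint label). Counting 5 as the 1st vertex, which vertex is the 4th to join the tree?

Prim, starting at 5.
Step 1: frontier [1 5 14] → take 1 5 (14); add 1.
Step 2: frontier [1 2 7, 0 1 10, 1 4 10, 1 3 19] → take 1 2 (7); add 2.
Step 3: frontier [0 1 10, 1 4 10, 1 3 19, 2 6 6, 0 2 10, 2 3 16] → take 2 6 (6); add 6.
Step 4: frontier [0 1 10, 1 4 10, 1 3 19, 0 2 10, 2 3 16, 4 6 10] → take 0 1 (10); add 0.
Step 5: frontier [0 3 5, 0 4 8, 1 4 10, 1 3 19, 2 3 16, 4 6 10] → take 0 3 (5); add 3.
Step 6: frontier [0 4 8, 1 4 10, 4 6 10] → take 0 4 (8); add 4.
Vertex order: 5, 1, 2, 6, 0, 3, 4. The 4th vertex is 6.

6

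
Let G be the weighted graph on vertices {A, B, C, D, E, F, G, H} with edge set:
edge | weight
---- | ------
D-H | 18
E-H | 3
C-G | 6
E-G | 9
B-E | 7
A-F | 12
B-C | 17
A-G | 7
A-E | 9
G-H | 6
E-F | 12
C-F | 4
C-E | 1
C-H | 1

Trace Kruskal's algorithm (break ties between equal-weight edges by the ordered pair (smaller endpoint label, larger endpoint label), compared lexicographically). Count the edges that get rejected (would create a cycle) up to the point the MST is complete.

Kruskal's algorithm — process edges by increasing weight (ties by edge label):
C-E (1): add — endpoints in different components.
C-H (1): add — endpoints in different components.
E-H (3): skip — E and H already connected.
C-F (4): add — endpoints in different components.
C-G (6): add — endpoints in different components.
G-H (6): skip — G and H already connected.
A-G (7): add — endpoints in different components.
B-E (7): add — endpoints in different components.
A-E (9): skip — A and E already connected.
E-G (9): skip — E and G already connected.
A-F (12): skip — A and F already connected.
E-F (12): skip — E and F already connected.
B-C (17): skip — B and C already connected.
D-H (18): add — endpoints in different components.
Edges rejected before the tree was complete: 7.

7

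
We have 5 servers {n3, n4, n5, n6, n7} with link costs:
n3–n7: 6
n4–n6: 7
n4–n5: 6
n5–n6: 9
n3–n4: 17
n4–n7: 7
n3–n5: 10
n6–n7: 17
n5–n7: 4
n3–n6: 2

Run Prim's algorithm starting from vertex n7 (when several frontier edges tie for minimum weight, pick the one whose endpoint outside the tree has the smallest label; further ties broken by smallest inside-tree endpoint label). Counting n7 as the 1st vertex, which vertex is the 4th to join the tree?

Prim, starting at n7.
Step 1: cheapest edge leaving the tree is n5–n7 (4); add n5.
Step 2: cheapest edge leaving the tree is n3–n7 (6); add n3.
Step 3: cheapest edge leaving the tree is n3–n6 (2); add n6.
Step 4: cheapest edge leaving the tree is n4–n5 (6); add n4.
Vertex order: n7, n5, n3, n6, n4. The 4th vertex is n6.

n6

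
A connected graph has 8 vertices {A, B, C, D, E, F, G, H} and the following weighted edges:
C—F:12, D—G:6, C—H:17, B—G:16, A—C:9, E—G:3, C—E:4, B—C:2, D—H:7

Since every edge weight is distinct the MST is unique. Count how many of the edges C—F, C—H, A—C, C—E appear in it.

Kruskal's algorithm — process edges by increasing weight (ties by edge label):
B—C (2): add — endpoints in different components.
E—G (3): add — endpoints in different components.
C—E (4): add — endpoints in different components.
D—G (6): add — endpoints in different components.
D—H (7): add — endpoints in different components.
A—C (9): add — endpoints in different components.
C—F (12): add — endpoints in different components.
MST edge set: {B—C, E—G, C—E, D—G, D—H, A—C, C—F}.
Of the listed edges, {C—F, A—C, C—E} are in the MST → 3.

3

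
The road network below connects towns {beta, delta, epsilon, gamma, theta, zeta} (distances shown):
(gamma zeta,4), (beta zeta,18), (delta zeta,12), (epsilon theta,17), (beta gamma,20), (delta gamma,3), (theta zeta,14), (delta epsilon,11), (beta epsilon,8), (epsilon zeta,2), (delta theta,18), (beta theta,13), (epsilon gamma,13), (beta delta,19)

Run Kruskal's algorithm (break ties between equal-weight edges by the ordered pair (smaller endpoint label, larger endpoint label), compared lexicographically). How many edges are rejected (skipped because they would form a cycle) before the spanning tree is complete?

Kruskal: consider edges lightest-first.
epsilon zeta (2): add. Components now {beta} {delta} {theta} {epsilon,zeta} {gamma}
delta gamma (3): add. Components now {beta} {delta,gamma} {theta} {epsilon,zeta}
gamma zeta (4): add. Components now {beta} {delta,epsilon,gamma,zeta} {theta}
beta epsilon (8): add. Components now {beta,delta,epsilon,gamma,zeta} {theta}
delta epsilon (11): skip — delta and epsilon already connected.
delta zeta (12): skip — delta and zeta already connected.
beta theta (13): add. Components now {beta,delta,epsilon,gamma,theta,zeta}
Edges rejected before the tree was complete: 2.

2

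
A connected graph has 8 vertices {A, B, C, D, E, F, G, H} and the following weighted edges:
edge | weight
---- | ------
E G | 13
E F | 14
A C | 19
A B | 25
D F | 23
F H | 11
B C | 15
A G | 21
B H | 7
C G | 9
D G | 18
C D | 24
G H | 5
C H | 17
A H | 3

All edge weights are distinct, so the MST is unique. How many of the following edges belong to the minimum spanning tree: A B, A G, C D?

0

Kruskal's algorithm — process edges by increasing weight (ties by edge label):
A H (3): add — endpoints in different components.
G H (5): add — endpoints in different components.
B H (7): add — endpoints in different components.
C G (9): add — endpoints in different components.
F H (11): add — endpoints in different components.
E G (13): add — endpoints in different components.
E F (14): skip — E and F already connected.
B C (15): skip — B and C already connected.
C H (17): skip — C and H already connected.
D G (18): add — endpoints in different components.
MST edge set: {A H, G H, B H, C G, F H, E G, D G}.
Of the listed edges, {} are in the MST → 0.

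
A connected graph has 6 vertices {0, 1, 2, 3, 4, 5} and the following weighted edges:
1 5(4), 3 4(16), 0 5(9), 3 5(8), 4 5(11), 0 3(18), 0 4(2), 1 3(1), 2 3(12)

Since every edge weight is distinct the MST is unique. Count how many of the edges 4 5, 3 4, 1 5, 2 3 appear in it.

Sort edges by weight, then run Kruskal:
1 3 (1): add — endpoints in different components.
0 4 (2): add — endpoints in different components.
1 5 (4): add — endpoints in different components.
3 5 (8): skip — 3 and 5 already connected.
0 5 (9): add — endpoints in different components.
4 5 (11): skip — 4 and 5 already connected.
2 3 (12): add — endpoints in different components.
MST edge set: {1 3, 0 4, 1 5, 0 5, 2 3}.
Of the listed edges, {1 5, 2 3} are in the MST → 2.

2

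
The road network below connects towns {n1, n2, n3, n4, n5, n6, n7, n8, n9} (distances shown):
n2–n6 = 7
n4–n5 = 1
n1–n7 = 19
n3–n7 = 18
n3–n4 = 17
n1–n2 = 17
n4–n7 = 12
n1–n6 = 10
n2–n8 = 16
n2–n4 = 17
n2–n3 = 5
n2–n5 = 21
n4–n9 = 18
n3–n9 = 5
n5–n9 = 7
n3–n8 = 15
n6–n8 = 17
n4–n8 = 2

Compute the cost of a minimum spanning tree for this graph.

Prim's algorithm from n6:
Step 1: cheapest edge leaving the tree is n2–n6 (7); add n2.
Step 2: cheapest edge leaving the tree is n2–n3 (5); add n3.
Step 3: cheapest edge leaving the tree is n3–n9 (5); add n9.
Step 4: cheapest edge leaving the tree is n5–n9 (7); add n5.
Step 5: cheapest edge leaving the tree is n4–n5 (1); add n4.
Step 6: cheapest edge leaving the tree is n4–n8 (2); add n8.
Step 7: cheapest edge leaving the tree is n1–n6 (10); add n1.
Step 8: cheapest edge leaving the tree is n4–n7 (12); add n7.
MST edges: n2–n6, n2–n3, n3–n9, n5–n9, n4–n5, n4–n8, n1–n6, n4–n7; total weight 7+5+5+7+1+2+10+12 = 49.

49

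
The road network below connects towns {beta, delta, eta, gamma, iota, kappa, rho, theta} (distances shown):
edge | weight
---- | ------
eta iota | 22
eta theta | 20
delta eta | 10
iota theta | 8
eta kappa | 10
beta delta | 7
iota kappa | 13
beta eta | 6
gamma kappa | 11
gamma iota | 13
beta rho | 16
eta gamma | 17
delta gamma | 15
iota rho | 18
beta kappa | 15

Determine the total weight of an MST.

71

Prim, starting at gamma.
Step 1: cheapest edge leaving the tree is gamma kappa (11); add kappa.
Step 2: cheapest edge leaving the tree is eta kappa (10); add eta.
Step 3: cheapest edge leaving the tree is beta eta (6); add beta.
Step 4: cheapest edge leaving the tree is beta delta (7); add delta.
Step 5: cheapest edge leaving the tree is gamma iota (13); add iota.
Step 6: cheapest edge leaving the tree is iota theta (8); add theta.
Step 7: cheapest edge leaving the tree is beta rho (16); add rho.
MST edges: gamma kappa, eta kappa, beta eta, beta delta, gamma iota, iota theta, beta rho; total weight 11+10+6+7+13+8+16 = 71.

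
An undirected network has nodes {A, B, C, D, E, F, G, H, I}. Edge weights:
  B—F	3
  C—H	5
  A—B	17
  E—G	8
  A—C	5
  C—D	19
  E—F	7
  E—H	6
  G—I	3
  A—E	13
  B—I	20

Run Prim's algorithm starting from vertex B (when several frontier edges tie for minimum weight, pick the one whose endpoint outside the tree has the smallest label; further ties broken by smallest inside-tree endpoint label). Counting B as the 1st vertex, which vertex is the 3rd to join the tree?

Prim's algorithm from B:
Step 1: frontier [B—F 3, A—B 17, B—I 20] → take B—F (3); add F.
Step 2: frontier [A—B 17, B—I 20, E—F 7] → take E—F (7); add E.
Step 3: frontier [A—B 17, B—I 20, E—H 6, E—G 8, A—E 13] → take E—H (6); add H.
Step 4: frontier [A—B 17, B—I 20, E—G 8, A—E 13, C—H 5] → take C—H (5); add C.
Step 5: frontier [A—B 17, B—I 20, A—C 5, C—D 19, E—G 8, A—E 13] → take A—C (5); add A.
Step 6: frontier [B—I 20, C—D 19, E—G 8] → take E—G (8); add G.
Step 7: frontier [B—I 20, C—D 19, G—I 3] → take G—I (3); add I.
Step 8: frontier [C—D 19] → take C—D (19); add D.
Vertex order: B, F, E, H, C, A, G, I, D. The 3rd vertex is E.

E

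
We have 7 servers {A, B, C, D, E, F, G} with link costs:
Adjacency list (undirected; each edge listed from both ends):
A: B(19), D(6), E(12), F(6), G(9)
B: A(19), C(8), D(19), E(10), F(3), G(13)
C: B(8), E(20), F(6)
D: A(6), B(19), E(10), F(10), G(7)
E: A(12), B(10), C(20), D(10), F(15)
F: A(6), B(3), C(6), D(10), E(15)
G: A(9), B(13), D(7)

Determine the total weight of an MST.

Kruskal's algorithm — process edges by increasing weight (ties by edge label):
B-F (3): add — endpoints in different components.
A-D (6): add — endpoints in different components.
A-F (6): add — endpoints in different components.
C-F (6): add — endpoints in different components.
D-G (7): add — endpoints in different components.
B-C (8): skip — B and C already connected.
A-G (9): skip — A and G already connected.
B-E (10): add — endpoints in different components.
MST edges: B-F, A-D, A-F, C-F, D-G, B-E; total weight 3+6+6+6+7+10 = 38.

38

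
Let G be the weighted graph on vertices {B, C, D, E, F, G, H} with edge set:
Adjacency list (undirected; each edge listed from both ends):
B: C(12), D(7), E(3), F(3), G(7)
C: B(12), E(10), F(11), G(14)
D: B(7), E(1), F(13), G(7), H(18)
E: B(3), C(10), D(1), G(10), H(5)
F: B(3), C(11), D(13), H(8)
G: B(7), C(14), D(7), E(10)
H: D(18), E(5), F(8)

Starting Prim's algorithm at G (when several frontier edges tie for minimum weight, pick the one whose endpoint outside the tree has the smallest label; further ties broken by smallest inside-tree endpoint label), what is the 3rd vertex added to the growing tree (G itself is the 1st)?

Prim, starting at G.
Step 1: cheapest edge leaving the tree is B G (7); add B.
Step 2: cheapest edge leaving the tree is B E (3); add E.
Step 3: cheapest edge leaving the tree is D E (1); add D.
Step 4: cheapest edge leaving the tree is B F (3); add F.
Step 5: cheapest edge leaving the tree is E H (5); add H.
Step 6: cheapest edge leaving the tree is C E (10); add C.
Vertex order: G, B, E, D, F, H, C. The 3rd vertex is E.

E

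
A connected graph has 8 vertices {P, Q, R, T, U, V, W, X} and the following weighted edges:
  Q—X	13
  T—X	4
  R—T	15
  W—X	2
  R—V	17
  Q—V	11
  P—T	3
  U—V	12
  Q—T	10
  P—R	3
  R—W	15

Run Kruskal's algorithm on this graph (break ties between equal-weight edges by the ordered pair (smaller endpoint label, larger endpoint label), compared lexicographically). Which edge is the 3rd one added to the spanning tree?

Sort edges by weight, then run Kruskal:
W—X (2): add — endpoints in different components.
P—R (3): add — endpoints in different components.
P—T (3): add — endpoints in different components.
T—X (4): add — endpoints in different components.
Q—T (10): add — endpoints in different components.
Q—V (11): add — endpoints in different components.
U—V (12): add — endpoints in different components.
The 3rd edge added is P—T.

P-T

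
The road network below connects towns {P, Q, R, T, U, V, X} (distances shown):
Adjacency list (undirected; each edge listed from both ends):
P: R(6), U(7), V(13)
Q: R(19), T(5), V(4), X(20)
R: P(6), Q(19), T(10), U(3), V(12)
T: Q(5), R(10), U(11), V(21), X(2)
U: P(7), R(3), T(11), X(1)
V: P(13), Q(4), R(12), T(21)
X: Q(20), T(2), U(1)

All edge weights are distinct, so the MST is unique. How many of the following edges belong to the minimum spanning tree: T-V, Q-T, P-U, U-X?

Kruskal: consider edges lightest-first.
U-X (1): add — endpoints in different components.
T-X (2): add — endpoints in different components.
R-U (3): add — endpoints in different components.
Q-V (4): add — endpoints in different components.
Q-T (5): add — endpoints in different components.
P-R (6): add — endpoints in different components.
MST edge set: {U-X, T-X, R-U, Q-V, Q-T, P-R}.
Of the listed edges, {Q-T, U-X} are in the MST → 2.

2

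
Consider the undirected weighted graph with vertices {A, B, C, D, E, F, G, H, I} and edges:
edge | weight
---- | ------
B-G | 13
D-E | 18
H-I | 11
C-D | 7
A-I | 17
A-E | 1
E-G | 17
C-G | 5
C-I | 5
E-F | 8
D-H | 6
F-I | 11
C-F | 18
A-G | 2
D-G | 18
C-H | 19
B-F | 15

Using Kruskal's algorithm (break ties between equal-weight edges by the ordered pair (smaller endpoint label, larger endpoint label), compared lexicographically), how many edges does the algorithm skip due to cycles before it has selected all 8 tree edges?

2

Kruskal's algorithm — process edges by increasing weight (ties by edge label):
A-E (1): add — endpoints in different components.
A-G (2): add — endpoints in different components.
C-G (5): add — endpoints in different components.
C-I (5): add — endpoints in different components.
D-H (6): add — endpoints in different components.
C-D (7): add — endpoints in different components.
E-F (8): add — endpoints in different components.
F-I (11): skip — F and I already connected.
H-I (11): skip — H and I already connected.
B-G (13): add — endpoints in different components.
Edges rejected before the tree was complete: 2.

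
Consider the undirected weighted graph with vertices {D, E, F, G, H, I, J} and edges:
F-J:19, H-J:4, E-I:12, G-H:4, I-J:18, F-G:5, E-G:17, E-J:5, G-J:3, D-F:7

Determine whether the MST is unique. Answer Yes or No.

No

Sort edges by weight, then run Kruskal:
G-J (3): add. Components now {D} {E} {F} {G,J} {H} {I}
G-H (4): add. Components now {D} {E} {F} {G,H,J} {I}
H-J (4): skip — H and J already connected.
E-J (5): add. Components now {D} {E,G,H,J} {F} {I}
F-G (5): add. Components now {D} {E,F,G,H,J} {I}
D-F (7): add. Components now {D,E,F,G,H,J} {I}
E-I (12): add. Components now {D,E,F,G,H,I,J}
Non-tree edge H-J has weight 4, equal to the heaviest edge on its tree cycle — swapping gives another MST of the same weight. Not unique.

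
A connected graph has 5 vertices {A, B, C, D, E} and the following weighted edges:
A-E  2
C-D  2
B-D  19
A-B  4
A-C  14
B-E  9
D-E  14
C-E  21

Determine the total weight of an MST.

Kruskal's algorithm — process edges by increasing weight (ties by edge label):
A-E (2): add. Components now {A,E} {B} {C} {D}
C-D (2): add. Components now {A,E} {B} {C,D}
A-B (4): add. Components now {A,B,E} {C,D}
B-E (9): skip — B and E already connected.
A-C (14): add. Components now {A,B,C,D,E}
MST edges: A-E, C-D, A-B, A-C; total weight 2+2+4+14 = 22.

22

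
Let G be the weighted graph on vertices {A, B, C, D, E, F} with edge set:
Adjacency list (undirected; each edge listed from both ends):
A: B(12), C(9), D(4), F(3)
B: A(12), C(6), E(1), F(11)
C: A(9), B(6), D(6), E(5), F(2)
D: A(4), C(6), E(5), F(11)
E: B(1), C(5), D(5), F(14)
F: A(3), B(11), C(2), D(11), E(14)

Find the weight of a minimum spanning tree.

Grow the tree from B using Prim:
Step 1: cheapest edge leaving the tree is B-E (1); add E.
Step 2: cheapest edge leaving the tree is C-E (5); add C.
Step 3: cheapest edge leaving the tree is C-F (2); add F.
Step 4: cheapest edge leaving the tree is A-F (3); add A.
Step 5: cheapest edge leaving the tree is A-D (4); add D.
MST edges: B-E, C-E, C-F, A-F, A-D; total weight 1+5+2+3+4 = 15.

15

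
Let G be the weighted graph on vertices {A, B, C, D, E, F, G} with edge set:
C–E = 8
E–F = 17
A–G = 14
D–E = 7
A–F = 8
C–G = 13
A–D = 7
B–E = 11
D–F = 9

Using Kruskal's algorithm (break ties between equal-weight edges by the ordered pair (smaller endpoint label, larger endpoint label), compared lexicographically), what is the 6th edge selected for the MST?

Kruskal's algorithm — process edges by increasing weight (ties by edge label):
A–D (7): add — endpoints in different components.
D–E (7): add — endpoints in different components.
A–F (8): add — endpoints in different components.
C–E (8): add — endpoints in different components.
D–F (9): skip — D and F already connected.
B–E (11): add — endpoints in different components.
C–G (13): add — endpoints in different components.
The 6th edge added is C–G.

C-G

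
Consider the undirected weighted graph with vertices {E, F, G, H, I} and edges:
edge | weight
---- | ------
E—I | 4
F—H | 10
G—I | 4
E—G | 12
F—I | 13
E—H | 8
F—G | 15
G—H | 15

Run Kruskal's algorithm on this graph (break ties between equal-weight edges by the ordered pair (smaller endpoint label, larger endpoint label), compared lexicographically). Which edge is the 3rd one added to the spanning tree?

E-H

Kruskal's algorithm — process edges by increasing weight (ties by edge label):
E—I (4): add. Components now {E,I} {F} {G} {H}
G—I (4): add. Components now {E,G,I} {F} {H}
E—H (8): add. Components now {E,G,H,I} {F}
F—H (10): add. Components now {E,F,G,H,I}
The 3rd edge added is E—H.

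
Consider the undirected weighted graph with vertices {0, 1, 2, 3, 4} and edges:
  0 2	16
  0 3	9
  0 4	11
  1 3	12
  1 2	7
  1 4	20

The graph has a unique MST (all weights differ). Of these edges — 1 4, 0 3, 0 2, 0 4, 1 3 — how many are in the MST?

Sort edges by weight, then run Kruskal:
1 2 (7): add — endpoints in different components.
0 3 (9): add — endpoints in different components.
0 4 (11): add — endpoints in different components.
1 3 (12): add — endpoints in different components.
MST edge set: {1 2, 0 3, 0 4, 1 3}.
Of the listed edges, {0 3, 0 4, 1 3} are in the MST → 3.

3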